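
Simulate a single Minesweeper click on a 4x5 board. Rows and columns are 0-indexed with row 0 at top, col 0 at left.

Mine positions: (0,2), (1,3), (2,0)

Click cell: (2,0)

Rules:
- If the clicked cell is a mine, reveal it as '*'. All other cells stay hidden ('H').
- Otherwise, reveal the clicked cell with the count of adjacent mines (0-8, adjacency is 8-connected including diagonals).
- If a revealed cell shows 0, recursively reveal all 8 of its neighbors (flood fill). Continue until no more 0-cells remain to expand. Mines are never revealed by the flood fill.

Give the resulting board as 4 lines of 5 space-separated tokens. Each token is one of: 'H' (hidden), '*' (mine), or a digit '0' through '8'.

H H H H H
H H H H H
* H H H H
H H H H H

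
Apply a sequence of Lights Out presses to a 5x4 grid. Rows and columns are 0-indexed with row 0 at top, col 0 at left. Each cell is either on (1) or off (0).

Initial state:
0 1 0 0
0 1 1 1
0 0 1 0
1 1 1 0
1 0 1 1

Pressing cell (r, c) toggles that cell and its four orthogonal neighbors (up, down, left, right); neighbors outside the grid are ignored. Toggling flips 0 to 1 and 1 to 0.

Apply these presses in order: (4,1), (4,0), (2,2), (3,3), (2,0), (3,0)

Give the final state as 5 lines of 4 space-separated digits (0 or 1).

After press 1 at (4,1):
0 1 0 0
0 1 1 1
0 0 1 0
1 0 1 0
0 1 0 1

After press 2 at (4,0):
0 1 0 0
0 1 1 1
0 0 1 0
0 0 1 0
1 0 0 1

After press 3 at (2,2):
0 1 0 0
0 1 0 1
0 1 0 1
0 0 0 0
1 0 0 1

After press 4 at (3,3):
0 1 0 0
0 1 0 1
0 1 0 0
0 0 1 1
1 0 0 0

After press 5 at (2,0):
0 1 0 0
1 1 0 1
1 0 0 0
1 0 1 1
1 0 0 0

After press 6 at (3,0):
0 1 0 0
1 1 0 1
0 0 0 0
0 1 1 1
0 0 0 0

Answer: 0 1 0 0
1 1 0 1
0 0 0 0
0 1 1 1
0 0 0 0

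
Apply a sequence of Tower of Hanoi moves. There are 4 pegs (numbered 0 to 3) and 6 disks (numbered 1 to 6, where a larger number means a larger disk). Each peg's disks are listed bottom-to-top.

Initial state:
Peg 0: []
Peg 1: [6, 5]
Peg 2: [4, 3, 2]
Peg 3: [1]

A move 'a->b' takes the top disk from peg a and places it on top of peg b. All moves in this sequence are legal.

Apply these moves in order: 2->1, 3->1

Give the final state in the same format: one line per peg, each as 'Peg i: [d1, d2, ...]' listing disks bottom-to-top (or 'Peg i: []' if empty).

After move 1 (2->1):
Peg 0: []
Peg 1: [6, 5, 2]
Peg 2: [4, 3]
Peg 3: [1]

After move 2 (3->1):
Peg 0: []
Peg 1: [6, 5, 2, 1]
Peg 2: [4, 3]
Peg 3: []

Answer: Peg 0: []
Peg 1: [6, 5, 2, 1]
Peg 2: [4, 3]
Peg 3: []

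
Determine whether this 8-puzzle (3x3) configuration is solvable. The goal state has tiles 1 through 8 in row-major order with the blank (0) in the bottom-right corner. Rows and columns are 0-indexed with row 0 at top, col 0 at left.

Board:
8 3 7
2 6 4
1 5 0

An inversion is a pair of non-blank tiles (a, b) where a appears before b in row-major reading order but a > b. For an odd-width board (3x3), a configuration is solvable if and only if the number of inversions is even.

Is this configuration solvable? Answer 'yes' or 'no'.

Answer: no

Derivation:
Inversions (pairs i<j in row-major order where tile[i] > tile[j] > 0): 19
19 is odd, so the puzzle is not solvable.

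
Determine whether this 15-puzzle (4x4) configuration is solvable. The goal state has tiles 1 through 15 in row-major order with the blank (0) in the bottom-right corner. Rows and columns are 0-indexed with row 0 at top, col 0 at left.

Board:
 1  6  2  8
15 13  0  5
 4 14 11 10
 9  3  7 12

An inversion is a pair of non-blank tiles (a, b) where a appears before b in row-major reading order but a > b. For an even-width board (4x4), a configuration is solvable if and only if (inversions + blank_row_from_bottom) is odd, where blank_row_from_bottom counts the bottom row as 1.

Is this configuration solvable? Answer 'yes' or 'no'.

Inversions: 44
Blank is in row 1 (0-indexed from top), which is row 3 counting from the bottom (bottom = 1).
44 + 3 = 47, which is odd, so the puzzle is solvable.

Answer: yes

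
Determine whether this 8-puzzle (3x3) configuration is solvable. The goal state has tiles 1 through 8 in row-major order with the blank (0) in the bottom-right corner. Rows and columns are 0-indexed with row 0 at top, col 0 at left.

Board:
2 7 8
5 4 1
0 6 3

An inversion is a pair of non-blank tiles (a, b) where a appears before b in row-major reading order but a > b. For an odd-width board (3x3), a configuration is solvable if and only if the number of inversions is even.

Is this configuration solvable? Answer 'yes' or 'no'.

Inversions (pairs i<j in row-major order where tile[i] > tile[j] > 0): 17
17 is odd, so the puzzle is not solvable.

Answer: no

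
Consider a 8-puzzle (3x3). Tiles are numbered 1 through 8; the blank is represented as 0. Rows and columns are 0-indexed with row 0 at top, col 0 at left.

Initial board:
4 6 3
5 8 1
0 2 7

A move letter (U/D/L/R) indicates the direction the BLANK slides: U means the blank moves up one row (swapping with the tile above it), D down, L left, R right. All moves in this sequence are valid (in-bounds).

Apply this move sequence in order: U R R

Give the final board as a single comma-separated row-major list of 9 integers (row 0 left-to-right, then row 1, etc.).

Answer: 4, 6, 3, 8, 1, 0, 5, 2, 7

Derivation:
After move 1 (U):
4 6 3
0 8 1
5 2 7

After move 2 (R):
4 6 3
8 0 1
5 2 7

After move 3 (R):
4 6 3
8 1 0
5 2 7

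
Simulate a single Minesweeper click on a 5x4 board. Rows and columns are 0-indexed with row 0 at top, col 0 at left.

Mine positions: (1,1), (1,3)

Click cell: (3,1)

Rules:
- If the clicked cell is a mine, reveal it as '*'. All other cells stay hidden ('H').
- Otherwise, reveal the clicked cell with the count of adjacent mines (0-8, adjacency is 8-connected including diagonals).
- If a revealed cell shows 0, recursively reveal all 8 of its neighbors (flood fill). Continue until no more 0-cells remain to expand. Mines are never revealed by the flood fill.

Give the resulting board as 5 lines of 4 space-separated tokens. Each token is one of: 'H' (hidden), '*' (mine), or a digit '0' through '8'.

H H H H
H H H H
1 1 2 1
0 0 0 0
0 0 0 0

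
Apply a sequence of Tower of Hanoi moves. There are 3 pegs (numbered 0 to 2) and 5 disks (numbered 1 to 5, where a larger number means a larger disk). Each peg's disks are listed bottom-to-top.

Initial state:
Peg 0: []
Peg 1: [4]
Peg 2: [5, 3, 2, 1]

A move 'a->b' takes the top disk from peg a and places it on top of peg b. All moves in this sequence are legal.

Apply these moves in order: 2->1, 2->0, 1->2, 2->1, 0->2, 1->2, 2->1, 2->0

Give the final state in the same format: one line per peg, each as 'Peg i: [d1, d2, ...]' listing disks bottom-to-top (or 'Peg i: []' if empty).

Answer: Peg 0: [2]
Peg 1: [4, 1]
Peg 2: [5, 3]

Derivation:
After move 1 (2->1):
Peg 0: []
Peg 1: [4, 1]
Peg 2: [5, 3, 2]

After move 2 (2->0):
Peg 0: [2]
Peg 1: [4, 1]
Peg 2: [5, 3]

After move 3 (1->2):
Peg 0: [2]
Peg 1: [4]
Peg 2: [5, 3, 1]

After move 4 (2->1):
Peg 0: [2]
Peg 1: [4, 1]
Peg 2: [5, 3]

After move 5 (0->2):
Peg 0: []
Peg 1: [4, 1]
Peg 2: [5, 3, 2]

After move 6 (1->2):
Peg 0: []
Peg 1: [4]
Peg 2: [5, 3, 2, 1]

After move 7 (2->1):
Peg 0: []
Peg 1: [4, 1]
Peg 2: [5, 3, 2]

After move 8 (2->0):
Peg 0: [2]
Peg 1: [4, 1]
Peg 2: [5, 3]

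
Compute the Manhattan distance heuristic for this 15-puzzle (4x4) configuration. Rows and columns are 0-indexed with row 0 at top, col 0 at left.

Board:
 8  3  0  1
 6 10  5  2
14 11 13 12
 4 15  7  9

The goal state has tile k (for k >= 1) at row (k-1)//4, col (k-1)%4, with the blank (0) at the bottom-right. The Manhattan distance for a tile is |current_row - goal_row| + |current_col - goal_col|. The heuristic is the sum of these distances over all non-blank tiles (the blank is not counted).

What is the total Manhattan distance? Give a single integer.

Answer: 34

Derivation:
Tile 8: at (0,0), goal (1,3), distance |0-1|+|0-3| = 4
Tile 3: at (0,1), goal (0,2), distance |0-0|+|1-2| = 1
Tile 1: at (0,3), goal (0,0), distance |0-0|+|3-0| = 3
Tile 6: at (1,0), goal (1,1), distance |1-1|+|0-1| = 1
Tile 10: at (1,1), goal (2,1), distance |1-2|+|1-1| = 1
Tile 5: at (1,2), goal (1,0), distance |1-1|+|2-0| = 2
Tile 2: at (1,3), goal (0,1), distance |1-0|+|3-1| = 3
Tile 14: at (2,0), goal (3,1), distance |2-3|+|0-1| = 2
Tile 11: at (2,1), goal (2,2), distance |2-2|+|1-2| = 1
Tile 13: at (2,2), goal (3,0), distance |2-3|+|2-0| = 3
Tile 12: at (2,3), goal (2,3), distance |2-2|+|3-3| = 0
Tile 4: at (3,0), goal (0,3), distance |3-0|+|0-3| = 6
Tile 15: at (3,1), goal (3,2), distance |3-3|+|1-2| = 1
Tile 7: at (3,2), goal (1,2), distance |3-1|+|2-2| = 2
Tile 9: at (3,3), goal (2,0), distance |3-2|+|3-0| = 4
Sum: 4 + 1 + 3 + 1 + 1 + 2 + 3 + 2 + 1 + 3 + 0 + 6 + 1 + 2 + 4 = 34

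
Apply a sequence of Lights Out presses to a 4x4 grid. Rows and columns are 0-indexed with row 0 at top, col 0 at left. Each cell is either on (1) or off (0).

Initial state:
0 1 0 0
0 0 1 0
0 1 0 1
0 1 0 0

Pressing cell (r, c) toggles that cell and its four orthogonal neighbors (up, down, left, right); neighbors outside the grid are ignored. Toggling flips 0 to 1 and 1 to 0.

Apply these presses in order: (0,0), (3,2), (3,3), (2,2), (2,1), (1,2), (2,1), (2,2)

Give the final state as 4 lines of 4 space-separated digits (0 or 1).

After press 1 at (0,0):
1 0 0 0
1 0 1 0
0 1 0 1
0 1 0 0

After press 2 at (3,2):
1 0 0 0
1 0 1 0
0 1 1 1
0 0 1 1

After press 3 at (3,3):
1 0 0 0
1 0 1 0
0 1 1 0
0 0 0 0

After press 4 at (2,2):
1 0 0 0
1 0 0 0
0 0 0 1
0 0 1 0

After press 5 at (2,1):
1 0 0 0
1 1 0 0
1 1 1 1
0 1 1 0

After press 6 at (1,2):
1 0 1 0
1 0 1 1
1 1 0 1
0 1 1 0

After press 7 at (2,1):
1 0 1 0
1 1 1 1
0 0 1 1
0 0 1 0

After press 8 at (2,2):
1 0 1 0
1 1 0 1
0 1 0 0
0 0 0 0

Answer: 1 0 1 0
1 1 0 1
0 1 0 0
0 0 0 0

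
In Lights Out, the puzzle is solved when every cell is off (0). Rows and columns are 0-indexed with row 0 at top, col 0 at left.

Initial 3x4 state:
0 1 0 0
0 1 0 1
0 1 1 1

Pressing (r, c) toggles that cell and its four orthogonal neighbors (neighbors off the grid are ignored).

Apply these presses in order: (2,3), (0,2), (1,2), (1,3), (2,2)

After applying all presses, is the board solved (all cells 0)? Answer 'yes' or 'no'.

After press 1 at (2,3):
0 1 0 0
0 1 0 0
0 1 0 0

After press 2 at (0,2):
0 0 1 1
0 1 1 0
0 1 0 0

After press 3 at (1,2):
0 0 0 1
0 0 0 1
0 1 1 0

After press 4 at (1,3):
0 0 0 0
0 0 1 0
0 1 1 1

After press 5 at (2,2):
0 0 0 0
0 0 0 0
0 0 0 0

Lights still on: 0

Answer: yes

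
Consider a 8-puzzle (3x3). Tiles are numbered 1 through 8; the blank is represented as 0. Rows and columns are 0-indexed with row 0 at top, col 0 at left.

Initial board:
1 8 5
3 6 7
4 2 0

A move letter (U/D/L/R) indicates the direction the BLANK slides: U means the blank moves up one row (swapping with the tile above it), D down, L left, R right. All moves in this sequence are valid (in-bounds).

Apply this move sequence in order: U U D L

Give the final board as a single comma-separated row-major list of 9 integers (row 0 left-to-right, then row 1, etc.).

Answer: 1, 8, 5, 3, 0, 6, 4, 2, 7

Derivation:
After move 1 (U):
1 8 5
3 6 0
4 2 7

After move 2 (U):
1 8 0
3 6 5
4 2 7

After move 3 (D):
1 8 5
3 6 0
4 2 7

After move 4 (L):
1 8 5
3 0 6
4 2 7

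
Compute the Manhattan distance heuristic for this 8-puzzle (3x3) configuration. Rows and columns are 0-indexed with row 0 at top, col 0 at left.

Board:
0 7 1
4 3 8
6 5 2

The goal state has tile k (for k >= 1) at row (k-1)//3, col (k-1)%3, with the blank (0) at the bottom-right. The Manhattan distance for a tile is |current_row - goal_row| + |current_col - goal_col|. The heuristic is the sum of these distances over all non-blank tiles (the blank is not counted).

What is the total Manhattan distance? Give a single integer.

Answer: 16

Derivation:
Tile 7: (0,1)->(2,0) = 3
Tile 1: (0,2)->(0,0) = 2
Tile 4: (1,0)->(1,0) = 0
Tile 3: (1,1)->(0,2) = 2
Tile 8: (1,2)->(2,1) = 2
Tile 6: (2,0)->(1,2) = 3
Tile 5: (2,1)->(1,1) = 1
Tile 2: (2,2)->(0,1) = 3
Sum: 3 + 2 + 0 + 2 + 2 + 3 + 1 + 3 = 16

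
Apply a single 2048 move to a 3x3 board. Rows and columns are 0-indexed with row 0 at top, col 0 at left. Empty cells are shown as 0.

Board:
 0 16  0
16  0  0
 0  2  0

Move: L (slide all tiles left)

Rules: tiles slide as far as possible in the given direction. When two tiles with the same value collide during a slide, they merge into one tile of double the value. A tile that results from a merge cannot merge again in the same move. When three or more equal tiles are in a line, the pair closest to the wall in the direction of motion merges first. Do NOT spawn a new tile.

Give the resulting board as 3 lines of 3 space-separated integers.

Answer: 16  0  0
16  0  0
 2  0  0

Derivation:
Slide left:
row 0: [0, 16, 0] -> [16, 0, 0]
row 1: [16, 0, 0] -> [16, 0, 0]
row 2: [0, 2, 0] -> [2, 0, 0]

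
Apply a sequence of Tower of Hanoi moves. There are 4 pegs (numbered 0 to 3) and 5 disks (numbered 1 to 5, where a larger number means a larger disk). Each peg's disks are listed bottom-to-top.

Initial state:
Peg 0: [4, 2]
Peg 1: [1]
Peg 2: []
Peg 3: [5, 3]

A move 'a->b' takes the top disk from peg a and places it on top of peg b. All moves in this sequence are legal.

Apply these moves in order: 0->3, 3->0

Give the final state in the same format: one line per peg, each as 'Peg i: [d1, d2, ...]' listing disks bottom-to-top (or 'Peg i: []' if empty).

Answer: Peg 0: [4, 2]
Peg 1: [1]
Peg 2: []
Peg 3: [5, 3]

Derivation:
After move 1 (0->3):
Peg 0: [4]
Peg 1: [1]
Peg 2: []
Peg 3: [5, 3, 2]

After move 2 (3->0):
Peg 0: [4, 2]
Peg 1: [1]
Peg 2: []
Peg 3: [5, 3]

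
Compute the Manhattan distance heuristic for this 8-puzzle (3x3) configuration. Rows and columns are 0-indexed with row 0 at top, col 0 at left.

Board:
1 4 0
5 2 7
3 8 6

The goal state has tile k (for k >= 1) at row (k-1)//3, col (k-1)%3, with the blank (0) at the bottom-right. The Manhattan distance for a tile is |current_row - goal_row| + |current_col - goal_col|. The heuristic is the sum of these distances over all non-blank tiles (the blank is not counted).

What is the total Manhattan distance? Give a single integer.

Answer: 12

Derivation:
Tile 1: (0,0)->(0,0) = 0
Tile 4: (0,1)->(1,0) = 2
Tile 5: (1,0)->(1,1) = 1
Tile 2: (1,1)->(0,1) = 1
Tile 7: (1,2)->(2,0) = 3
Tile 3: (2,0)->(0,2) = 4
Tile 8: (2,1)->(2,1) = 0
Tile 6: (2,2)->(1,2) = 1
Sum: 0 + 2 + 1 + 1 + 3 + 4 + 0 + 1 = 12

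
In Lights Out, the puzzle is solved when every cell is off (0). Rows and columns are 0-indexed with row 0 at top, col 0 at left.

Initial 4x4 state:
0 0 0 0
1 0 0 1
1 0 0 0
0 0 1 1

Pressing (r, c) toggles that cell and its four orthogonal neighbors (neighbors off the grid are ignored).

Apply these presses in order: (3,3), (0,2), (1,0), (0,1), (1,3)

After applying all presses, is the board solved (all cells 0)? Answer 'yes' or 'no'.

After press 1 at (3,3):
0 0 0 0
1 0 0 1
1 0 0 1
0 0 0 0

After press 2 at (0,2):
0 1 1 1
1 0 1 1
1 0 0 1
0 0 0 0

After press 3 at (1,0):
1 1 1 1
0 1 1 1
0 0 0 1
0 0 0 0

After press 4 at (0,1):
0 0 0 1
0 0 1 1
0 0 0 1
0 0 0 0

After press 5 at (1,3):
0 0 0 0
0 0 0 0
0 0 0 0
0 0 0 0

Lights still on: 0

Answer: yes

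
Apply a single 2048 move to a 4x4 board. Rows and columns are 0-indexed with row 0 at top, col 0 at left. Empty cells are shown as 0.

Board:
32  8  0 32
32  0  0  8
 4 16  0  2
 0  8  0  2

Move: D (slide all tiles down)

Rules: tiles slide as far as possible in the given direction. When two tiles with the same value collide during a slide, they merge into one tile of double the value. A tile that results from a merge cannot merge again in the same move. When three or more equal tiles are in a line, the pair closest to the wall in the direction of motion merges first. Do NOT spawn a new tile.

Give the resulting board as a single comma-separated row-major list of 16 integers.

Answer: 0, 0, 0, 0, 0, 8, 0, 32, 64, 16, 0, 8, 4, 8, 0, 4

Derivation:
Slide down:
col 0: [32, 32, 4, 0] -> [0, 0, 64, 4]
col 1: [8, 0, 16, 8] -> [0, 8, 16, 8]
col 2: [0, 0, 0, 0] -> [0, 0, 0, 0]
col 3: [32, 8, 2, 2] -> [0, 32, 8, 4]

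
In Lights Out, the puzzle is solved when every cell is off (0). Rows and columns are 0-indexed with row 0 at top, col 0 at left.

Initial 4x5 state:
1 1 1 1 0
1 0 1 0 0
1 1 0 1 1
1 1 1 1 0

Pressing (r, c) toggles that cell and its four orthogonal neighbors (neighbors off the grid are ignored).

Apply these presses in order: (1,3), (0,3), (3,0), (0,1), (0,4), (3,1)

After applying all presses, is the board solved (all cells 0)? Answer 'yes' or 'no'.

Answer: no

Derivation:
After press 1 at (1,3):
1 1 1 0 0
1 0 0 1 1
1 1 0 0 1
1 1 1 1 0

After press 2 at (0,3):
1 1 0 1 1
1 0 0 0 1
1 1 0 0 1
1 1 1 1 0

After press 3 at (3,0):
1 1 0 1 1
1 0 0 0 1
0 1 0 0 1
0 0 1 1 0

After press 4 at (0,1):
0 0 1 1 1
1 1 0 0 1
0 1 0 0 1
0 0 1 1 0

After press 5 at (0,4):
0 0 1 0 0
1 1 0 0 0
0 1 0 0 1
0 0 1 1 0

After press 6 at (3,1):
0 0 1 0 0
1 1 0 0 0
0 0 0 0 1
1 1 0 1 0

Lights still on: 7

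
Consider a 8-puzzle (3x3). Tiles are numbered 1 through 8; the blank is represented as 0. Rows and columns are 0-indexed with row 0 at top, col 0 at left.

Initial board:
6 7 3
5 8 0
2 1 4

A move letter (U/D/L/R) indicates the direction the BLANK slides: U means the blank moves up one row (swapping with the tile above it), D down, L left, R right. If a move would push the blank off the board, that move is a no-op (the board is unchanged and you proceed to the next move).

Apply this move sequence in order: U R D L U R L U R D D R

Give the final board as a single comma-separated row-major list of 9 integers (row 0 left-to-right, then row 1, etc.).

After move 1 (U):
6 7 0
5 8 3
2 1 4

After move 2 (R):
6 7 0
5 8 3
2 1 4

After move 3 (D):
6 7 3
5 8 0
2 1 4

After move 4 (L):
6 7 3
5 0 8
2 1 4

After move 5 (U):
6 0 3
5 7 8
2 1 4

After move 6 (R):
6 3 0
5 7 8
2 1 4

After move 7 (L):
6 0 3
5 7 8
2 1 4

After move 8 (U):
6 0 3
5 7 8
2 1 4

After move 9 (R):
6 3 0
5 7 8
2 1 4

After move 10 (D):
6 3 8
5 7 0
2 1 4

After move 11 (D):
6 3 8
5 7 4
2 1 0

After move 12 (R):
6 3 8
5 7 4
2 1 0

Answer: 6, 3, 8, 5, 7, 4, 2, 1, 0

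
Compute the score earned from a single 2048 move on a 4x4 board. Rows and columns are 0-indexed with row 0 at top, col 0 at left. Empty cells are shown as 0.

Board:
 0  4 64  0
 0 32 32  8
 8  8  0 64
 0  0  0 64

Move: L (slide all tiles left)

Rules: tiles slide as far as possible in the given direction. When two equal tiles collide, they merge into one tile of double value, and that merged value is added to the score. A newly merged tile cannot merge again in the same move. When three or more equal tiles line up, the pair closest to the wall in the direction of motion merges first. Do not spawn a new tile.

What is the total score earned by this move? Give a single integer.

Answer: 80

Derivation:
Slide left:
row 0: [0, 4, 64, 0] -> [4, 64, 0, 0]  score +0 (running 0)
row 1: [0, 32, 32, 8] -> [64, 8, 0, 0]  score +64 (running 64)
row 2: [8, 8, 0, 64] -> [16, 64, 0, 0]  score +16 (running 80)
row 3: [0, 0, 0, 64] -> [64, 0, 0, 0]  score +0 (running 80)
Board after move:
 4 64  0  0
64  8  0  0
16 64  0  0
64  0  0  0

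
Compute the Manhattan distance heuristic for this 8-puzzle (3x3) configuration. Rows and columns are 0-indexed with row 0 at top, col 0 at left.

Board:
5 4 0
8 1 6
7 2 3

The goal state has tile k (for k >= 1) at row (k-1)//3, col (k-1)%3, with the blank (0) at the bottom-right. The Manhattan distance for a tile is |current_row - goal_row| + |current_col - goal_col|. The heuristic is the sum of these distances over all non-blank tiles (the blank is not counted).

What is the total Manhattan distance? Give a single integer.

Answer: 12

Derivation:
Tile 5: (0,0)->(1,1) = 2
Tile 4: (0,1)->(1,0) = 2
Tile 8: (1,0)->(2,1) = 2
Tile 1: (1,1)->(0,0) = 2
Tile 6: (1,2)->(1,2) = 0
Tile 7: (2,0)->(2,0) = 0
Tile 2: (2,1)->(0,1) = 2
Tile 3: (2,2)->(0,2) = 2
Sum: 2 + 2 + 2 + 2 + 0 + 0 + 2 + 2 = 12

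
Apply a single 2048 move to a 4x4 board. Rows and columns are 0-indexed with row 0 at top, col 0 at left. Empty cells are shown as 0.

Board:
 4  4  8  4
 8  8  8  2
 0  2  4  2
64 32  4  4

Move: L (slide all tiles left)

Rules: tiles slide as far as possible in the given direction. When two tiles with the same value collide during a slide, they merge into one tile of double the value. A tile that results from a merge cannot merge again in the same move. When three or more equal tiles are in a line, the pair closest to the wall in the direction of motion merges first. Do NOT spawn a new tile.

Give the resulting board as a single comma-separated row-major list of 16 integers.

Slide left:
row 0: [4, 4, 8, 4] -> [8, 8, 4, 0]
row 1: [8, 8, 8, 2] -> [16, 8, 2, 0]
row 2: [0, 2, 4, 2] -> [2, 4, 2, 0]
row 3: [64, 32, 4, 4] -> [64, 32, 8, 0]

Answer: 8, 8, 4, 0, 16, 8, 2, 0, 2, 4, 2, 0, 64, 32, 8, 0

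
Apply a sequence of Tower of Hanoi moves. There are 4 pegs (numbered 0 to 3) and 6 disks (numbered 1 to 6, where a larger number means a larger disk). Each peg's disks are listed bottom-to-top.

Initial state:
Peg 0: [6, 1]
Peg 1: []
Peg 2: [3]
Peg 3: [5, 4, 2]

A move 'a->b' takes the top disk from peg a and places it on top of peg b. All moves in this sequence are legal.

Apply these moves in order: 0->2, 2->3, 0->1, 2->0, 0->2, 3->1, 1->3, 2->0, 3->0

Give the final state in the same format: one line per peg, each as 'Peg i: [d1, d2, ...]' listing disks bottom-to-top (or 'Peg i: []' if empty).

Answer: Peg 0: [3, 1]
Peg 1: [6]
Peg 2: []
Peg 3: [5, 4, 2]

Derivation:
After move 1 (0->2):
Peg 0: [6]
Peg 1: []
Peg 2: [3, 1]
Peg 3: [5, 4, 2]

After move 2 (2->3):
Peg 0: [6]
Peg 1: []
Peg 2: [3]
Peg 3: [5, 4, 2, 1]

After move 3 (0->1):
Peg 0: []
Peg 1: [6]
Peg 2: [3]
Peg 3: [5, 4, 2, 1]

After move 4 (2->0):
Peg 0: [3]
Peg 1: [6]
Peg 2: []
Peg 3: [5, 4, 2, 1]

After move 5 (0->2):
Peg 0: []
Peg 1: [6]
Peg 2: [3]
Peg 3: [5, 4, 2, 1]

After move 6 (3->1):
Peg 0: []
Peg 1: [6, 1]
Peg 2: [3]
Peg 3: [5, 4, 2]

After move 7 (1->3):
Peg 0: []
Peg 1: [6]
Peg 2: [3]
Peg 3: [5, 4, 2, 1]

After move 8 (2->0):
Peg 0: [3]
Peg 1: [6]
Peg 2: []
Peg 3: [5, 4, 2, 1]

After move 9 (3->0):
Peg 0: [3, 1]
Peg 1: [6]
Peg 2: []
Peg 3: [5, 4, 2]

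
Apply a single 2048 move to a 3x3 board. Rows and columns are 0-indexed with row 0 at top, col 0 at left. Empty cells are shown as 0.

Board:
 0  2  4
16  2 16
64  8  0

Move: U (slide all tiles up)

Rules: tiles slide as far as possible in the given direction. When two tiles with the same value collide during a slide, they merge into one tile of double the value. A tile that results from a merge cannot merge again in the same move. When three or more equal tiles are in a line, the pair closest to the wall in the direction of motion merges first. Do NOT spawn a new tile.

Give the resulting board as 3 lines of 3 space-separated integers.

Slide up:
col 0: [0, 16, 64] -> [16, 64, 0]
col 1: [2, 2, 8] -> [4, 8, 0]
col 2: [4, 16, 0] -> [4, 16, 0]

Answer: 16  4  4
64  8 16
 0  0  0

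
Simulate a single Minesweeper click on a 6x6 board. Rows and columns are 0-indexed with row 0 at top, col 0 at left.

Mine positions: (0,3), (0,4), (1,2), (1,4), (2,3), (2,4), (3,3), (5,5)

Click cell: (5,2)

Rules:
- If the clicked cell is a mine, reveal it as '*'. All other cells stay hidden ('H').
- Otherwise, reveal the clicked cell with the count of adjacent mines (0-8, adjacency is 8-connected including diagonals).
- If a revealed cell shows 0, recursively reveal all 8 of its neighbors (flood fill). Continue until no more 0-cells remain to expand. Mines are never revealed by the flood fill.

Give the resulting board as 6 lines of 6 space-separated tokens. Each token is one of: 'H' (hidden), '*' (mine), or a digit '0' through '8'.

0 1 H H H H
0 1 H H H H
0 1 3 H H H
0 0 2 H H H
0 0 1 1 2 H
0 0 0 0 1 H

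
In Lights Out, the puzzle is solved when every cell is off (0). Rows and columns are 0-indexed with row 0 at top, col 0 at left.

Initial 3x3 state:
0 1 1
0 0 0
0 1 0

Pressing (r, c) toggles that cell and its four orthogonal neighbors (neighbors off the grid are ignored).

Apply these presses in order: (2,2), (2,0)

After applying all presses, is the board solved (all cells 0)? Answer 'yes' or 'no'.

Answer: no

Derivation:
After press 1 at (2,2):
0 1 1
0 0 1
0 0 1

After press 2 at (2,0):
0 1 1
1 0 1
1 1 1

Lights still on: 7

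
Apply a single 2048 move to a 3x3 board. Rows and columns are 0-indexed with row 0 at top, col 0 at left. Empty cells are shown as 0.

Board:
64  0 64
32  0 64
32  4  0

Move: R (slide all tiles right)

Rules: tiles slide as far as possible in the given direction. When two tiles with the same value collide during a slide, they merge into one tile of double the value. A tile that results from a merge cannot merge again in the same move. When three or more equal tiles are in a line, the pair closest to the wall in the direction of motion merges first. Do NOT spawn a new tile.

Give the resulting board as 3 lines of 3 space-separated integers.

Slide right:
row 0: [64, 0, 64] -> [0, 0, 128]
row 1: [32, 0, 64] -> [0, 32, 64]
row 2: [32, 4, 0] -> [0, 32, 4]

Answer:   0   0 128
  0  32  64
  0  32   4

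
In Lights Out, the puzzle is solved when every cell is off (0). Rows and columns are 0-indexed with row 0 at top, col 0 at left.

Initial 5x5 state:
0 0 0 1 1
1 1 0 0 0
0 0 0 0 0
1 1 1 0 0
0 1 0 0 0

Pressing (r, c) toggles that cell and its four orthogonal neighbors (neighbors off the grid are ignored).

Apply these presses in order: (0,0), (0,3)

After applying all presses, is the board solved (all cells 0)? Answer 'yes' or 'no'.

Answer: no

Derivation:
After press 1 at (0,0):
1 1 0 1 1
0 1 0 0 0
0 0 0 0 0
1 1 1 0 0
0 1 0 0 0

After press 2 at (0,3):
1 1 1 0 0
0 1 0 1 0
0 0 0 0 0
1 1 1 0 0
0 1 0 0 0

Lights still on: 9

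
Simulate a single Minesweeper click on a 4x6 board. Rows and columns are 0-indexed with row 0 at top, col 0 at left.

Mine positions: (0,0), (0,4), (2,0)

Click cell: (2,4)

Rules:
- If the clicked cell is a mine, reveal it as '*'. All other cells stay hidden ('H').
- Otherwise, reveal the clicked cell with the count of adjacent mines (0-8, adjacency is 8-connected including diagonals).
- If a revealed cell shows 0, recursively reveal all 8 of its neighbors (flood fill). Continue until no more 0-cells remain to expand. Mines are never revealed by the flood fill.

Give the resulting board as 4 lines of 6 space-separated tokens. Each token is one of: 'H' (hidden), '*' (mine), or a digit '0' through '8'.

H 1 0 1 H H
H 2 0 1 1 1
H 1 0 0 0 0
H 1 0 0 0 0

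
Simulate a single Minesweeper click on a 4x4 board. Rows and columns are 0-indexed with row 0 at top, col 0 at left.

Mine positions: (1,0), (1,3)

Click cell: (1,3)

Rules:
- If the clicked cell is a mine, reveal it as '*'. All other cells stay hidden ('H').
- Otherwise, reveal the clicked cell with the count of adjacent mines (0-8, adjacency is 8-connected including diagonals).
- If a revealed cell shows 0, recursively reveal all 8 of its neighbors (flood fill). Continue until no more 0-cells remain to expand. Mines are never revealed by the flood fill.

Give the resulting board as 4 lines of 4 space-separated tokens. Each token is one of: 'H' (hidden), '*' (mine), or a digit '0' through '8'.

H H H H
H H H *
H H H H
H H H H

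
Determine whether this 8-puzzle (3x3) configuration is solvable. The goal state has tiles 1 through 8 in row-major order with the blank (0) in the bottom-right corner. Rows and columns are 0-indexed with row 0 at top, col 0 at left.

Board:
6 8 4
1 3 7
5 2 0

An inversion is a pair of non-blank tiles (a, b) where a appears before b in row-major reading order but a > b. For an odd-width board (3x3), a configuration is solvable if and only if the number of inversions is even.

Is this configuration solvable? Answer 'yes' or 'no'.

Answer: yes

Derivation:
Inversions (pairs i<j in row-major order where tile[i] > tile[j] > 0): 18
18 is even, so the puzzle is solvable.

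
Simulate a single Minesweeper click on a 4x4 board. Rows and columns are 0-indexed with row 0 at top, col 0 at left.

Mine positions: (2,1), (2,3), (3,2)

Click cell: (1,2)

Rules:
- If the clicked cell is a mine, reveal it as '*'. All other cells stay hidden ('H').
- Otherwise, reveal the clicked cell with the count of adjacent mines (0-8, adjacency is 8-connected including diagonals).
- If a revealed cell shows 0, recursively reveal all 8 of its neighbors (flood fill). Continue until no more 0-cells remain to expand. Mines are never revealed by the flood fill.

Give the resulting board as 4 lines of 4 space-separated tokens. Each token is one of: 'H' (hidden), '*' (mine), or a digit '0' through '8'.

H H H H
H H 2 H
H H H H
H H H H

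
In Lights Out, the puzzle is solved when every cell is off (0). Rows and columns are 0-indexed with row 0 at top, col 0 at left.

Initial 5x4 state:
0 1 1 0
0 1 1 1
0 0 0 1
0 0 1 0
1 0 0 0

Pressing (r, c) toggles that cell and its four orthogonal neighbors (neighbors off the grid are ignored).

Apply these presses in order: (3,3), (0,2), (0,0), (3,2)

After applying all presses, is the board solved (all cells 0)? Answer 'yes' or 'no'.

Answer: no

Derivation:
After press 1 at (3,3):
0 1 1 0
0 1 1 1
0 0 0 0
0 0 0 1
1 0 0 1

After press 2 at (0,2):
0 0 0 1
0 1 0 1
0 0 0 0
0 0 0 1
1 0 0 1

After press 3 at (0,0):
1 1 0 1
1 1 0 1
0 0 0 0
0 0 0 1
1 0 0 1

After press 4 at (3,2):
1 1 0 1
1 1 0 1
0 0 1 0
0 1 1 0
1 0 1 1

Lights still on: 12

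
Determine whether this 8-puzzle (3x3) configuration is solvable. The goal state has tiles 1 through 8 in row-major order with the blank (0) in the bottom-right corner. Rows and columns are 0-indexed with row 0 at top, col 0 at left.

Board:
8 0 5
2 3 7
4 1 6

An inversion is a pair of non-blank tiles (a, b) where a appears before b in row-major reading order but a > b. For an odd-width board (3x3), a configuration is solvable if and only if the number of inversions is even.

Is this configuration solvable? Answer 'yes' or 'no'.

Answer: no

Derivation:
Inversions (pairs i<j in row-major order where tile[i] > tile[j] > 0): 17
17 is odd, so the puzzle is not solvable.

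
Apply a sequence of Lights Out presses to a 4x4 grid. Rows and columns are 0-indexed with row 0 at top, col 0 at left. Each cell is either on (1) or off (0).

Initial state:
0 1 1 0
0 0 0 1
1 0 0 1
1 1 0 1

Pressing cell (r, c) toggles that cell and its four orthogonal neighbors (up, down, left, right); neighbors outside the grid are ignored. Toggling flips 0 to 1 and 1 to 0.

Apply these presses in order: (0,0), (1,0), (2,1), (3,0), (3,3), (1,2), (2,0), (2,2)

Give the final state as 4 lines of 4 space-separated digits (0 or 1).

Answer: 0 0 0 0
1 1 0 0
1 1 1 1
1 1 0 0

Derivation:
After press 1 at (0,0):
1 0 1 0
1 0 0 1
1 0 0 1
1 1 0 1

After press 2 at (1,0):
0 0 1 0
0 1 0 1
0 0 0 1
1 1 0 1

After press 3 at (2,1):
0 0 1 0
0 0 0 1
1 1 1 1
1 0 0 1

After press 4 at (3,0):
0 0 1 0
0 0 0 1
0 1 1 1
0 1 0 1

After press 5 at (3,3):
0 0 1 0
0 0 0 1
0 1 1 0
0 1 1 0

After press 6 at (1,2):
0 0 0 0
0 1 1 0
0 1 0 0
0 1 1 0

After press 7 at (2,0):
0 0 0 0
1 1 1 0
1 0 0 0
1 1 1 0

After press 8 at (2,2):
0 0 0 0
1 1 0 0
1 1 1 1
1 1 0 0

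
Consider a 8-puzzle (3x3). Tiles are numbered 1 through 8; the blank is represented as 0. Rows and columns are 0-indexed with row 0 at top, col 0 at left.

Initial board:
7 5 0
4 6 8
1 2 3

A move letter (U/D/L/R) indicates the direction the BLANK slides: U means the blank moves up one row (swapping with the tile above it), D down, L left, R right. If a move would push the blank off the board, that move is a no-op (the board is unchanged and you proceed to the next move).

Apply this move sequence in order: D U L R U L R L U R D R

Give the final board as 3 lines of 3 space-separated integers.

After move 1 (D):
7 5 8
4 6 0
1 2 3

After move 2 (U):
7 5 0
4 6 8
1 2 3

After move 3 (L):
7 0 5
4 6 8
1 2 3

After move 4 (R):
7 5 0
4 6 8
1 2 3

After move 5 (U):
7 5 0
4 6 8
1 2 3

After move 6 (L):
7 0 5
4 6 8
1 2 3

After move 7 (R):
7 5 0
4 6 8
1 2 3

After move 8 (L):
7 0 5
4 6 8
1 2 3

After move 9 (U):
7 0 5
4 6 8
1 2 3

After move 10 (R):
7 5 0
4 6 8
1 2 3

After move 11 (D):
7 5 8
4 6 0
1 2 3

After move 12 (R):
7 5 8
4 6 0
1 2 3

Answer: 7 5 8
4 6 0
1 2 3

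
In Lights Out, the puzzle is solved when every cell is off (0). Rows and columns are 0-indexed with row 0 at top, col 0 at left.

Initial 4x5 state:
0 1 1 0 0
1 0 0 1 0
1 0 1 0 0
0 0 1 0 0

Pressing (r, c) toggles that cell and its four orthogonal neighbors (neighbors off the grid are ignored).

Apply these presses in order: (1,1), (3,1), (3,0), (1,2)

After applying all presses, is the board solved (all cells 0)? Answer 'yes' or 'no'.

Answer: yes

Derivation:
After press 1 at (1,1):
0 0 1 0 0
0 1 1 1 0
1 1 1 0 0
0 0 1 0 0

After press 2 at (3,1):
0 0 1 0 0
0 1 1 1 0
1 0 1 0 0
1 1 0 0 0

After press 3 at (3,0):
0 0 1 0 0
0 1 1 1 0
0 0 1 0 0
0 0 0 0 0

After press 4 at (1,2):
0 0 0 0 0
0 0 0 0 0
0 0 0 0 0
0 0 0 0 0

Lights still on: 0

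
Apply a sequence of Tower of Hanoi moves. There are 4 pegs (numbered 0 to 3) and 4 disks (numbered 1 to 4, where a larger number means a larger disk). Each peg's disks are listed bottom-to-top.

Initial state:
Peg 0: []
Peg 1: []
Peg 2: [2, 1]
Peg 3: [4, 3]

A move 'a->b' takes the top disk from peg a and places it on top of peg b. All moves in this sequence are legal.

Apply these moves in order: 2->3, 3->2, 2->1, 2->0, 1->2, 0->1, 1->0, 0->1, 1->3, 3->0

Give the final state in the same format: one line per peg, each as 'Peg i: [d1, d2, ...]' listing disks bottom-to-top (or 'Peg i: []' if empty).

After move 1 (2->3):
Peg 0: []
Peg 1: []
Peg 2: [2]
Peg 3: [4, 3, 1]

After move 2 (3->2):
Peg 0: []
Peg 1: []
Peg 2: [2, 1]
Peg 3: [4, 3]

After move 3 (2->1):
Peg 0: []
Peg 1: [1]
Peg 2: [2]
Peg 3: [4, 3]

After move 4 (2->0):
Peg 0: [2]
Peg 1: [1]
Peg 2: []
Peg 3: [4, 3]

After move 5 (1->2):
Peg 0: [2]
Peg 1: []
Peg 2: [1]
Peg 3: [4, 3]

After move 6 (0->1):
Peg 0: []
Peg 1: [2]
Peg 2: [1]
Peg 3: [4, 3]

After move 7 (1->0):
Peg 0: [2]
Peg 1: []
Peg 2: [1]
Peg 3: [4, 3]

After move 8 (0->1):
Peg 0: []
Peg 1: [2]
Peg 2: [1]
Peg 3: [4, 3]

After move 9 (1->3):
Peg 0: []
Peg 1: []
Peg 2: [1]
Peg 3: [4, 3, 2]

After move 10 (3->0):
Peg 0: [2]
Peg 1: []
Peg 2: [1]
Peg 3: [4, 3]

Answer: Peg 0: [2]
Peg 1: []
Peg 2: [1]
Peg 3: [4, 3]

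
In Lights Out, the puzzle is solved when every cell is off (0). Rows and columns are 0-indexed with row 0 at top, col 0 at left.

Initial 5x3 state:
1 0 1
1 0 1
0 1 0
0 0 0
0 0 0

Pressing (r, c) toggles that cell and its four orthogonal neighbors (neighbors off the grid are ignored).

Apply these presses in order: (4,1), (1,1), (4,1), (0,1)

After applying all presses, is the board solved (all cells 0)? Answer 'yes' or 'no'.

Answer: yes

Derivation:
After press 1 at (4,1):
1 0 1
1 0 1
0 1 0
0 1 0
1 1 1

After press 2 at (1,1):
1 1 1
0 1 0
0 0 0
0 1 0
1 1 1

After press 3 at (4,1):
1 1 1
0 1 0
0 0 0
0 0 0
0 0 0

After press 4 at (0,1):
0 0 0
0 0 0
0 0 0
0 0 0
0 0 0

Lights still on: 0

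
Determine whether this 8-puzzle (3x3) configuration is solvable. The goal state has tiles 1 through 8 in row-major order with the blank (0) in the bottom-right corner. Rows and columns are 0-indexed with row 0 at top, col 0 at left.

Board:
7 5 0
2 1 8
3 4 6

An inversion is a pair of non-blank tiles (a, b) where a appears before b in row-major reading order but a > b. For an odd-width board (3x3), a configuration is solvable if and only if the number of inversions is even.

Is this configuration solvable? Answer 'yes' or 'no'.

Answer: yes

Derivation:
Inversions (pairs i<j in row-major order where tile[i] > tile[j] > 0): 14
14 is even, so the puzzle is solvable.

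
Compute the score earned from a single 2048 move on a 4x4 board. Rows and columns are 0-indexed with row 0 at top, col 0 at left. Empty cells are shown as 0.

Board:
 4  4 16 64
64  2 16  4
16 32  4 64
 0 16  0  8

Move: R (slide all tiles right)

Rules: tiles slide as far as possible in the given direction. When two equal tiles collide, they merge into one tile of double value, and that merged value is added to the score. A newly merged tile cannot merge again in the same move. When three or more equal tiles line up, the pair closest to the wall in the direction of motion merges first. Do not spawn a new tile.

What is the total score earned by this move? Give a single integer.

Slide right:
row 0: [4, 4, 16, 64] -> [0, 8, 16, 64]  score +8 (running 8)
row 1: [64, 2, 16, 4] -> [64, 2, 16, 4]  score +0 (running 8)
row 2: [16, 32, 4, 64] -> [16, 32, 4, 64]  score +0 (running 8)
row 3: [0, 16, 0, 8] -> [0, 0, 16, 8]  score +0 (running 8)
Board after move:
 0  8 16 64
64  2 16  4
16 32  4 64
 0  0 16  8

Answer: 8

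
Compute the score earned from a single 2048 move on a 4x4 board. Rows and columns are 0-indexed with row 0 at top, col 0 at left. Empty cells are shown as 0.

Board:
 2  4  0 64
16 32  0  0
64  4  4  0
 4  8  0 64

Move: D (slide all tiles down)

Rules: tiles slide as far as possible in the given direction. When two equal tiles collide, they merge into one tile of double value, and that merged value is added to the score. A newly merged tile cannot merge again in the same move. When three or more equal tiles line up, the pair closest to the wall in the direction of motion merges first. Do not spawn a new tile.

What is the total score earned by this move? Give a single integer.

Answer: 128

Derivation:
Slide down:
col 0: [2, 16, 64, 4] -> [2, 16, 64, 4]  score +0 (running 0)
col 1: [4, 32, 4, 8] -> [4, 32, 4, 8]  score +0 (running 0)
col 2: [0, 0, 4, 0] -> [0, 0, 0, 4]  score +0 (running 0)
col 3: [64, 0, 0, 64] -> [0, 0, 0, 128]  score +128 (running 128)
Board after move:
  2   4   0   0
 16  32   0   0
 64   4   0   0
  4   8   4 128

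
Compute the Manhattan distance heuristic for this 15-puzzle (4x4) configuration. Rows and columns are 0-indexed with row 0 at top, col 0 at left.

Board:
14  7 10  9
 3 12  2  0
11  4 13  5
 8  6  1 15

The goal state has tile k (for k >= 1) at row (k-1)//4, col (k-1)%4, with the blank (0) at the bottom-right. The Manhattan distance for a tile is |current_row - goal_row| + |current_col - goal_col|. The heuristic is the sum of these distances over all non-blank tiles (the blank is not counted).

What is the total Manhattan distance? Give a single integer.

Tile 14: at (0,0), goal (3,1), distance |0-3|+|0-1| = 4
Tile 7: at (0,1), goal (1,2), distance |0-1|+|1-2| = 2
Tile 10: at (0,2), goal (2,1), distance |0-2|+|2-1| = 3
Tile 9: at (0,3), goal (2,0), distance |0-2|+|3-0| = 5
Tile 3: at (1,0), goal (0,2), distance |1-0|+|0-2| = 3
Tile 12: at (1,1), goal (2,3), distance |1-2|+|1-3| = 3
Tile 2: at (1,2), goal (0,1), distance |1-0|+|2-1| = 2
Tile 11: at (2,0), goal (2,2), distance |2-2|+|0-2| = 2
Tile 4: at (2,1), goal (0,3), distance |2-0|+|1-3| = 4
Tile 13: at (2,2), goal (3,0), distance |2-3|+|2-0| = 3
Tile 5: at (2,3), goal (1,0), distance |2-1|+|3-0| = 4
Tile 8: at (3,0), goal (1,3), distance |3-1|+|0-3| = 5
Tile 6: at (3,1), goal (1,1), distance |3-1|+|1-1| = 2
Tile 1: at (3,2), goal (0,0), distance |3-0|+|2-0| = 5
Tile 15: at (3,3), goal (3,2), distance |3-3|+|3-2| = 1
Sum: 4 + 2 + 3 + 5 + 3 + 3 + 2 + 2 + 4 + 3 + 4 + 5 + 2 + 5 + 1 = 48

Answer: 48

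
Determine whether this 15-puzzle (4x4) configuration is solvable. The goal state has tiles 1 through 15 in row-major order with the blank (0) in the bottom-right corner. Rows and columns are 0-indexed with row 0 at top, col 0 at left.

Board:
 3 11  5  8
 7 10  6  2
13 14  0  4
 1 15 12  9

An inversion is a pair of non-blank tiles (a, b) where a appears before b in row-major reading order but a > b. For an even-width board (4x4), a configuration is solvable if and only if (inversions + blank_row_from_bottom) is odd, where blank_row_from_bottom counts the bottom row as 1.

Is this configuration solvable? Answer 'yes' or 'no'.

Inversions: 44
Blank is in row 2 (0-indexed from top), which is row 2 counting from the bottom (bottom = 1).
44 + 2 = 46, which is even, so the puzzle is not solvable.

Answer: no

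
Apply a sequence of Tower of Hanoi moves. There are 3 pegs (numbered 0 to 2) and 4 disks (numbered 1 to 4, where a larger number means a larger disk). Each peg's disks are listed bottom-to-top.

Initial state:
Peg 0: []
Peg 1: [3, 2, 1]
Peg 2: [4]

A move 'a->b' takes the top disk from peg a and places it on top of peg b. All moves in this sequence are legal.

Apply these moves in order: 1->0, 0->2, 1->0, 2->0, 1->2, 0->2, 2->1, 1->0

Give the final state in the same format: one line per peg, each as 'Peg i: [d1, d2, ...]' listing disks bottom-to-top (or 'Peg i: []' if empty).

After move 1 (1->0):
Peg 0: [1]
Peg 1: [3, 2]
Peg 2: [4]

After move 2 (0->2):
Peg 0: []
Peg 1: [3, 2]
Peg 2: [4, 1]

After move 3 (1->0):
Peg 0: [2]
Peg 1: [3]
Peg 2: [4, 1]

After move 4 (2->0):
Peg 0: [2, 1]
Peg 1: [3]
Peg 2: [4]

After move 5 (1->2):
Peg 0: [2, 1]
Peg 1: []
Peg 2: [4, 3]

After move 6 (0->2):
Peg 0: [2]
Peg 1: []
Peg 2: [4, 3, 1]

After move 7 (2->1):
Peg 0: [2]
Peg 1: [1]
Peg 2: [4, 3]

After move 8 (1->0):
Peg 0: [2, 1]
Peg 1: []
Peg 2: [4, 3]

Answer: Peg 0: [2, 1]
Peg 1: []
Peg 2: [4, 3]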